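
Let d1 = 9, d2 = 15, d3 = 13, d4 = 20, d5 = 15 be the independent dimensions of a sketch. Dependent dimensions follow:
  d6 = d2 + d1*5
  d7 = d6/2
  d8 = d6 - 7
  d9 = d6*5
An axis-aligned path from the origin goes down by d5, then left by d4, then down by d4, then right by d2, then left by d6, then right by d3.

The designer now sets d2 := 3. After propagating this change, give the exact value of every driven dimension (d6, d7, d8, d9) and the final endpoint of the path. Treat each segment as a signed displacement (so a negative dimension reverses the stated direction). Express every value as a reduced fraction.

Apply edit: d2 := 3
  d6 = d2 + d1*5 = 48
  d7 = d6/2 = 24
  d8 = d6 - 7 = 41
  d9 = d6*5 = 240
Walk from origin (0, 0):
  seg 1: down by d5 = 15 → (0, -15)
  seg 2: left by d4 = 20 → (-20, -15)
  seg 3: down by d4 = 20 → (-20, -35)
  seg 4: right by d2 = 3 → (-17, -35)
  seg 5: left by d6 = 48 → (-65, -35)
  seg 6: right by d3 = 13 → (-52, -35)

d6 = 48
d7 = 24
d8 = 41
d9 = 240
endpoint = (-52, -35)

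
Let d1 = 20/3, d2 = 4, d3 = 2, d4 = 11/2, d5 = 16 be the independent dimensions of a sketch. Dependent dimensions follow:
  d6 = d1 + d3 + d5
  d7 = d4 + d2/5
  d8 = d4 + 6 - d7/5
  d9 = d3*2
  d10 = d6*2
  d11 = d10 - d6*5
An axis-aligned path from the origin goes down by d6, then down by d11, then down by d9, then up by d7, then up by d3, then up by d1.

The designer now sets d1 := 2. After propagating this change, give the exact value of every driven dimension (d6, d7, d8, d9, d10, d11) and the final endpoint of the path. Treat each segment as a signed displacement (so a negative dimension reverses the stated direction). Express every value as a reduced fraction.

Apply edit: d1 := 2
  d6 = d1 + d3 + d5 = 20
  d7 = d4 + d2/5 = 63/10
  d8 = d4 + 6 - d7/5 = 256/25
  d9 = d3*2 = 4
  d10 = d6*2 = 40
  d11 = d10 - d6*5 = -60
Walk from origin (0, 0):
  seg 1: down by d6 = 20 → (0, -20)
  seg 2: down by d11 = -60 → (0, 40)
  seg 3: down by d9 = 4 → (0, 36)
  seg 4: up by d7 = 63/10 → (0, 423/10)
  seg 5: up by d3 = 2 → (0, 443/10)
  seg 6: up by d1 = 2 → (0, 463/10)

d6 = 20
d7 = 63/10
d8 = 256/25
d9 = 4
d10 = 40
d11 = -60
endpoint = (0, 463/10)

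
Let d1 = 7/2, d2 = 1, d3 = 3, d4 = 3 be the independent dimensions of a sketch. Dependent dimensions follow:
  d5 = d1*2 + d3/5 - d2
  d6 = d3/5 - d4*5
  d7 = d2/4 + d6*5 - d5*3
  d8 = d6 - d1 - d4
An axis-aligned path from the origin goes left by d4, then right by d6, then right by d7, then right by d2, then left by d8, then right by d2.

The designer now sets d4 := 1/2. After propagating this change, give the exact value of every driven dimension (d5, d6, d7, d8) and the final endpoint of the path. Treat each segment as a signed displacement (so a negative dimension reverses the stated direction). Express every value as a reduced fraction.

d5 = 33/5
d6 = -19/10
d7 = -581/20
d8 = -59/10
endpoint = (-471/20, 0)

Apply edit: d4 := 1/2
  d5 = d1*2 + d3/5 - d2 = 33/5
  d6 = d3/5 - d4*5 = -19/10
  d7 = d2/4 + d6*5 - d5*3 = -581/20
  d8 = d6 - d1 - d4 = -59/10
Walk from origin (0, 0):
  seg 1: left by d4 = 1/2 → (-1/2, 0)
  seg 2: right by d6 = -19/10 → (-12/5, 0)
  seg 3: right by d7 = -581/20 → (-629/20, 0)
  seg 4: right by d2 = 1 → (-609/20, 0)
  seg 5: left by d8 = -59/10 → (-491/20, 0)
  seg 6: right by d2 = 1 → (-471/20, 0)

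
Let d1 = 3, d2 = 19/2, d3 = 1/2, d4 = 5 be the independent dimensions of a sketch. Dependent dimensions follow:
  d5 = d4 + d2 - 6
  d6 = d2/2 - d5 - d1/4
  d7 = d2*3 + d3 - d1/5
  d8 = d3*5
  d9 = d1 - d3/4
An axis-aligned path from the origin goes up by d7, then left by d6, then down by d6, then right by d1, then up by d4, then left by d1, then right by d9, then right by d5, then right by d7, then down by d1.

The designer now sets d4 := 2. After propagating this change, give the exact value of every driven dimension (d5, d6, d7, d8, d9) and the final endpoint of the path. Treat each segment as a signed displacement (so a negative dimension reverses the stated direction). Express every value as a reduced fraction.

d5 = 11/2
d6 = -3/2
d7 = 142/5
d8 = 5/2
d9 = 23/8
endpoint = (1531/40, 289/10)

Apply edit: d4 := 2
  d5 = d4 + d2 - 6 = 11/2
  d6 = d2/2 - d5 - d1/4 = -3/2
  d7 = d2*3 + d3 - d1/5 = 142/5
  d8 = d3*5 = 5/2
  d9 = d1 - d3/4 = 23/8
Walk from origin (0, 0):
  seg 1: up by d7 = 142/5 → (0, 142/5)
  seg 2: left by d6 = -3/2 → (3/2, 142/5)
  seg 3: down by d6 = -3/2 → (3/2, 299/10)
  seg 4: right by d1 = 3 → (9/2, 299/10)
  seg 5: up by d4 = 2 → (9/2, 319/10)
  seg 6: left by d1 = 3 → (3/2, 319/10)
  seg 7: right by d9 = 23/8 → (35/8, 319/10)
  seg 8: right by d5 = 11/2 → (79/8, 319/10)
  seg 9: right by d7 = 142/5 → (1531/40, 319/10)
  seg 10: down by d1 = 3 → (1531/40, 289/10)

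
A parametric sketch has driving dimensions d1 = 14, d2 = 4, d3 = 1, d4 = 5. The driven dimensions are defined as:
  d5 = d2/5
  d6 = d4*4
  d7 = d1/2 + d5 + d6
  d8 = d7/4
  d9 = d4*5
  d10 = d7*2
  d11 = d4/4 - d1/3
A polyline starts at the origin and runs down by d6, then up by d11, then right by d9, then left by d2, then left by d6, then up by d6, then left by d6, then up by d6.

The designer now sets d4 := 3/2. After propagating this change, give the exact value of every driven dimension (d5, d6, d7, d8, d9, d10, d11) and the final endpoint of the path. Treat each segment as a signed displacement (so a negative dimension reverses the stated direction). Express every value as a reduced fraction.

d5 = 4/5
d6 = 6
d7 = 69/5
d8 = 69/20
d9 = 15/2
d10 = 138/5
d11 = -103/24
endpoint = (-17/2, 41/24)

Apply edit: d4 := 3/2
  d5 = d2/5 = 4/5
  d6 = d4*4 = 6
  d7 = d1/2 + d5 + d6 = 69/5
  d8 = d7/4 = 69/20
  d9 = d4*5 = 15/2
  d10 = d7*2 = 138/5
  d11 = d4/4 - d1/3 = -103/24
Walk from origin (0, 0):
  seg 1: down by d6 = 6 → (0, -6)
  seg 2: up by d11 = -103/24 → (0, -247/24)
  seg 3: right by d9 = 15/2 → (15/2, -247/24)
  seg 4: left by d2 = 4 → (7/2, -247/24)
  seg 5: left by d6 = 6 → (-5/2, -247/24)
  seg 6: up by d6 = 6 → (-5/2, -103/24)
  seg 7: left by d6 = 6 → (-17/2, -103/24)
  seg 8: up by d6 = 6 → (-17/2, 41/24)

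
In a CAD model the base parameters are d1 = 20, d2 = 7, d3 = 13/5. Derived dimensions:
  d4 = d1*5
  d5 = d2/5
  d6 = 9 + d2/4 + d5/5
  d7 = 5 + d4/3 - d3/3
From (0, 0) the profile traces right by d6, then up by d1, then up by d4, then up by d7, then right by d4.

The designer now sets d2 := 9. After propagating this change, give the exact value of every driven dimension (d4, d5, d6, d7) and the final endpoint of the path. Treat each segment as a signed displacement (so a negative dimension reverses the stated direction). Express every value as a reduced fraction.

Apply edit: d2 := 9
  d4 = d1*5 = 100
  d5 = d2/5 = 9/5
  d6 = 9 + d2/4 + d5/5 = 1161/100
  d7 = 5 + d4/3 - d3/3 = 562/15
Walk from origin (0, 0):
  seg 1: right by d6 = 1161/100 → (1161/100, 0)
  seg 2: up by d1 = 20 → (1161/100, 20)
  seg 3: up by d4 = 100 → (1161/100, 120)
  seg 4: up by d7 = 562/15 → (1161/100, 2362/15)
  seg 5: right by d4 = 100 → (11161/100, 2362/15)

d4 = 100
d5 = 9/5
d6 = 1161/100
d7 = 562/15
endpoint = (11161/100, 2362/15)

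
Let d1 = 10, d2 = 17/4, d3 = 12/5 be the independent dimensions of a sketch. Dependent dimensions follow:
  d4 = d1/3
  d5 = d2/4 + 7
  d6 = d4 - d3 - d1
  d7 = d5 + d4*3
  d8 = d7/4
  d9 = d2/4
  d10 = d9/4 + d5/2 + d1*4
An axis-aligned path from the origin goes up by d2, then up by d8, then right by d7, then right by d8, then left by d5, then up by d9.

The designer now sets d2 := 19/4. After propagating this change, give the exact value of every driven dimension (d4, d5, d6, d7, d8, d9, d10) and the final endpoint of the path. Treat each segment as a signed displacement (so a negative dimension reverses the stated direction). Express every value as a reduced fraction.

d4 = 10/3
d5 = 131/16
d6 = -136/15
d7 = 291/16
d8 = 291/64
d9 = 19/16
d10 = 2841/64
endpoint = (931/64, 671/64)

Apply edit: d2 := 19/4
  d4 = d1/3 = 10/3
  d5 = d2/4 + 7 = 131/16
  d6 = d4 - d3 - d1 = -136/15
  d7 = d5 + d4*3 = 291/16
  d8 = d7/4 = 291/64
  d9 = d2/4 = 19/16
  d10 = d9/4 + d5/2 + d1*4 = 2841/64
Walk from origin (0, 0):
  seg 1: up by d2 = 19/4 → (0, 19/4)
  seg 2: up by d8 = 291/64 → (0, 595/64)
  seg 3: right by d7 = 291/16 → (291/16, 595/64)
  seg 4: right by d8 = 291/64 → (1455/64, 595/64)
  seg 5: left by d5 = 131/16 → (931/64, 595/64)
  seg 6: up by d9 = 19/16 → (931/64, 671/64)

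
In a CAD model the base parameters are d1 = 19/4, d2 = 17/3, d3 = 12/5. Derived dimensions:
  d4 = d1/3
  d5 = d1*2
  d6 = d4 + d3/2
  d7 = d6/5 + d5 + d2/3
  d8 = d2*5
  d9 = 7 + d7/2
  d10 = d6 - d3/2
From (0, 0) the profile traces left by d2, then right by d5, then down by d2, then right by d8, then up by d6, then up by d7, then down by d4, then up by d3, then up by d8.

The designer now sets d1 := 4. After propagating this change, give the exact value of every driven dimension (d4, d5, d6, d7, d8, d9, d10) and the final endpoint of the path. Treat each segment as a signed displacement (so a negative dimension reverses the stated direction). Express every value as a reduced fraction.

d4 = 4/3
d5 = 8
d6 = 38/15
d7 = 2339/225
d8 = 85/3
d9 = 5489/450
d10 = 4/3
endpoint = (92/3, 8249/225)

Apply edit: d1 := 4
  d4 = d1/3 = 4/3
  d5 = d1*2 = 8
  d6 = d4 + d3/2 = 38/15
  d7 = d6/5 + d5 + d2/3 = 2339/225
  d8 = d2*5 = 85/3
  d9 = 7 + d7/2 = 5489/450
  d10 = d6 - d3/2 = 4/3
Walk from origin (0, 0):
  seg 1: left by d2 = 17/3 → (-17/3, 0)
  seg 2: right by d5 = 8 → (7/3, 0)
  seg 3: down by d2 = 17/3 → (7/3, -17/3)
  seg 4: right by d8 = 85/3 → (92/3, -17/3)
  seg 5: up by d6 = 38/15 → (92/3, -47/15)
  seg 6: up by d7 = 2339/225 → (92/3, 1634/225)
  seg 7: down by d4 = 4/3 → (92/3, 1334/225)
  seg 8: up by d3 = 12/5 → (92/3, 1874/225)
  seg 9: up by d8 = 85/3 → (92/3, 8249/225)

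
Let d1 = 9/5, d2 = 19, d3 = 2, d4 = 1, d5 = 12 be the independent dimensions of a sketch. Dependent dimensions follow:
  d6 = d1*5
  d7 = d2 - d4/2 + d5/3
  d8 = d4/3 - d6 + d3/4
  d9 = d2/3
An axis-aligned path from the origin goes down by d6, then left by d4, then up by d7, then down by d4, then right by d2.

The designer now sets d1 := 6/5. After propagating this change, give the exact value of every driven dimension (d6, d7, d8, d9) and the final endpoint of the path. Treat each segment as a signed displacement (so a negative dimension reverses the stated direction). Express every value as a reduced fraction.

Apply edit: d1 := 6/5
  d6 = d1*5 = 6
  d7 = d2 - d4/2 + d5/3 = 45/2
  d8 = d4/3 - d6 + d3/4 = -31/6
  d9 = d2/3 = 19/3
Walk from origin (0, 0):
  seg 1: down by d6 = 6 → (0, -6)
  seg 2: left by d4 = 1 → (-1, -6)
  seg 3: up by d7 = 45/2 → (-1, 33/2)
  seg 4: down by d4 = 1 → (-1, 31/2)
  seg 5: right by d2 = 19 → (18, 31/2)

d6 = 6
d7 = 45/2
d8 = -31/6
d9 = 19/3
endpoint = (18, 31/2)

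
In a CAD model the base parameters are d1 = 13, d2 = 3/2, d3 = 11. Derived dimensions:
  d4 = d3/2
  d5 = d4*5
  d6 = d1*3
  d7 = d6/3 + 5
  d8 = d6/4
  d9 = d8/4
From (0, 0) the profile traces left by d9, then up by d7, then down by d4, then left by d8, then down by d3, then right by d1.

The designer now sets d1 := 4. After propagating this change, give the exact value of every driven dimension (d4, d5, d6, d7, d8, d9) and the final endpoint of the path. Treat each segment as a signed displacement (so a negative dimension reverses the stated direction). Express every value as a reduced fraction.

Apply edit: d1 := 4
  d4 = d3/2 = 11/2
  d5 = d4*5 = 55/2
  d6 = d1*3 = 12
  d7 = d6/3 + 5 = 9
  d8 = d6/4 = 3
  d9 = d8/4 = 3/4
Walk from origin (0, 0):
  seg 1: left by d9 = 3/4 → (-3/4, 0)
  seg 2: up by d7 = 9 → (-3/4, 9)
  seg 3: down by d4 = 11/2 → (-3/4, 7/2)
  seg 4: left by d8 = 3 → (-15/4, 7/2)
  seg 5: down by d3 = 11 → (-15/4, -15/2)
  seg 6: right by d1 = 4 → (1/4, -15/2)

d4 = 11/2
d5 = 55/2
d6 = 12
d7 = 9
d8 = 3
d9 = 3/4
endpoint = (1/4, -15/2)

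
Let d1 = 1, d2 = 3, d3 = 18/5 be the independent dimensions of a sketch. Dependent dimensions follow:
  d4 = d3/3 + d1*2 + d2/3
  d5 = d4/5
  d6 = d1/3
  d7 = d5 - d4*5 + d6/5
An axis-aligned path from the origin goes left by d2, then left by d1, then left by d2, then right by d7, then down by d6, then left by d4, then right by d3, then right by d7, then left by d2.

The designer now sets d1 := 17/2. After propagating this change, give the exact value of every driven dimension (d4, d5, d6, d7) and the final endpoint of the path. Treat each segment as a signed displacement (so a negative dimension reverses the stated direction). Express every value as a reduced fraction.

Apply edit: d1 := 17/2
  d4 = d3/3 + d1*2 + d2/3 = 96/5
  d5 = d4/5 = 96/25
  d6 = d1/3 = 17/6
  d7 = d5 - d4*5 + d6/5 = -13739/150
Walk from origin (0, 0):
  seg 1: left by d2 = 3 → (-3, 0)
  seg 2: left by d1 = 17/2 → (-23/2, 0)
  seg 3: left by d2 = 3 → (-29/2, 0)
  seg 4: right by d7 = -13739/150 → (-7957/75, 0)
  seg 5: down by d6 = 17/6 → (-7957/75, -17/6)
  seg 6: left by d4 = 96/5 → (-9397/75, -17/6)
  seg 7: right by d3 = 18/5 → (-9127/75, -17/6)
  seg 8: right by d7 = -13739/150 → (-31993/150, -17/6)
  seg 9: left by d2 = 3 → (-32443/150, -17/6)

d4 = 96/5
d5 = 96/25
d6 = 17/6
d7 = -13739/150
endpoint = (-32443/150, -17/6)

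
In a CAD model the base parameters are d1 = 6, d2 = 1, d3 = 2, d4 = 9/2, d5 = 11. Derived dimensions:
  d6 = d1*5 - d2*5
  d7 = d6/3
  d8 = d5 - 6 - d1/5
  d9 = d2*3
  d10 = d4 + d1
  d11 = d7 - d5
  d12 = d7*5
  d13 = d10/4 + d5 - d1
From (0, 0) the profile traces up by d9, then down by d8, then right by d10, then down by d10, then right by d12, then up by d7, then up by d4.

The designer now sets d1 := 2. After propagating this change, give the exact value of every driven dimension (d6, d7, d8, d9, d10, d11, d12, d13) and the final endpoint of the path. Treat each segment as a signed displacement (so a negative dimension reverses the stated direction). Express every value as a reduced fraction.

d6 = 5
d7 = 5/3
d8 = 23/5
d9 = 3
d10 = 13/2
d11 = -28/3
d12 = 25/3
d13 = 85/8
endpoint = (89/6, -29/15)

Apply edit: d1 := 2
  d6 = d1*5 - d2*5 = 5
  d7 = d6/3 = 5/3
  d8 = d5 - 6 - d1/5 = 23/5
  d9 = d2*3 = 3
  d10 = d4 + d1 = 13/2
  d11 = d7 - d5 = -28/3
  d12 = d7*5 = 25/3
  d13 = d10/4 + d5 - d1 = 85/8
Walk from origin (0, 0):
  seg 1: up by d9 = 3 → (0, 3)
  seg 2: down by d8 = 23/5 → (0, -8/5)
  seg 3: right by d10 = 13/2 → (13/2, -8/5)
  seg 4: down by d10 = 13/2 → (13/2, -81/10)
  seg 5: right by d12 = 25/3 → (89/6, -81/10)
  seg 6: up by d7 = 5/3 → (89/6, -193/30)
  seg 7: up by d4 = 9/2 → (89/6, -29/15)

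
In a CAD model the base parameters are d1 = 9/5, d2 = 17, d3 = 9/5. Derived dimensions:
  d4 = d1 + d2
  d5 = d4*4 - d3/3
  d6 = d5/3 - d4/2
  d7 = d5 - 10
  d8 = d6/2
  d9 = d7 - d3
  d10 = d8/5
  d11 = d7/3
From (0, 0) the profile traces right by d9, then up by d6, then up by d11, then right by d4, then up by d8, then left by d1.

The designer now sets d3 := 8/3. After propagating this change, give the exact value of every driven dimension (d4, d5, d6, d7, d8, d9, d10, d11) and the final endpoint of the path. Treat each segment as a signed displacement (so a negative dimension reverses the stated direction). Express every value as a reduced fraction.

d4 = 94/5
d5 = 3344/45
d6 = 415/27
d7 = 2894/45
d8 = 415/54
d9 = 2774/45
d10 = 83/54
d11 = 2894/135
endpoint = (3539/45, 12013/270)

Apply edit: d3 := 8/3
  d4 = d1 + d2 = 94/5
  d5 = d4*4 - d3/3 = 3344/45
  d6 = d5/3 - d4/2 = 415/27
  d7 = d5 - 10 = 2894/45
  d8 = d6/2 = 415/54
  d9 = d7 - d3 = 2774/45
  d10 = d8/5 = 83/54
  d11 = d7/3 = 2894/135
Walk from origin (0, 0):
  seg 1: right by d9 = 2774/45 → (2774/45, 0)
  seg 2: up by d6 = 415/27 → (2774/45, 415/27)
  seg 3: up by d11 = 2894/135 → (2774/45, 4969/135)
  seg 4: right by d4 = 94/5 → (724/9, 4969/135)
  seg 5: up by d8 = 415/54 → (724/9, 12013/270)
  seg 6: left by d1 = 9/5 → (3539/45, 12013/270)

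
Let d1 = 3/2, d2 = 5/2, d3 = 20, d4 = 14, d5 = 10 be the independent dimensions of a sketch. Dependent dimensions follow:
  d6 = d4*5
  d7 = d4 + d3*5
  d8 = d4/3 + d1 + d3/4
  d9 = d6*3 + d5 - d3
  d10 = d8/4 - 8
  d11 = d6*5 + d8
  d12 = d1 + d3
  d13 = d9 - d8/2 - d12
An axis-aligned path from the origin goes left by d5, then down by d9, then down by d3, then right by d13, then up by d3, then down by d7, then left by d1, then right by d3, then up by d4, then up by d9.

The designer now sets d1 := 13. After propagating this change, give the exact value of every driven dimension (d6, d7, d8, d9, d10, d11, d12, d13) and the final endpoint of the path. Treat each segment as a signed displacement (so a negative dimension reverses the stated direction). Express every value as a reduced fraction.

d6 = 70
d7 = 114
d8 = 68/3
d9 = 200
d10 = -7/3
d11 = 1118/3
d12 = 33
d13 = 467/3
endpoint = (458/3, -100)

Apply edit: d1 := 13
  d6 = d4*5 = 70
  d7 = d4 + d3*5 = 114
  d8 = d4/3 + d1 + d3/4 = 68/3
  d9 = d6*3 + d5 - d3 = 200
  d10 = d8/4 - 8 = -7/3
  d11 = d6*5 + d8 = 1118/3
  d12 = d1 + d3 = 33
  d13 = d9 - d8/2 - d12 = 467/3
Walk from origin (0, 0):
  seg 1: left by d5 = 10 → (-10, 0)
  seg 2: down by d9 = 200 → (-10, -200)
  seg 3: down by d3 = 20 → (-10, -220)
  seg 4: right by d13 = 467/3 → (437/3, -220)
  seg 5: up by d3 = 20 → (437/3, -200)
  seg 6: down by d7 = 114 → (437/3, -314)
  seg 7: left by d1 = 13 → (398/3, -314)
  seg 8: right by d3 = 20 → (458/3, -314)
  seg 9: up by d4 = 14 → (458/3, -300)
  seg 10: up by d9 = 200 → (458/3, -100)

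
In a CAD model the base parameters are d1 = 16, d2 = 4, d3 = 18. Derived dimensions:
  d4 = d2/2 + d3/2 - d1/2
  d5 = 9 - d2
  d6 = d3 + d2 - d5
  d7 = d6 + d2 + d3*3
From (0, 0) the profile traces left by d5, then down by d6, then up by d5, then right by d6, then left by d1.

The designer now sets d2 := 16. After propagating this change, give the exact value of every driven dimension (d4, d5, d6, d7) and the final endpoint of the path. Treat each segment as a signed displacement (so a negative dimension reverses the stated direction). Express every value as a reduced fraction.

Apply edit: d2 := 16
  d4 = d2/2 + d3/2 - d1/2 = 9
  d5 = 9 - d2 = -7
  d6 = d3 + d2 - d5 = 41
  d7 = d6 + d2 + d3*3 = 111
Walk from origin (0, 0):
  seg 1: left by d5 = -7 → (7, 0)
  seg 2: down by d6 = 41 → (7, -41)
  seg 3: up by d5 = -7 → (7, -48)
  seg 4: right by d6 = 41 → (48, -48)
  seg 5: left by d1 = 16 → (32, -48)

d4 = 9
d5 = -7
d6 = 41
d7 = 111
endpoint = (32, -48)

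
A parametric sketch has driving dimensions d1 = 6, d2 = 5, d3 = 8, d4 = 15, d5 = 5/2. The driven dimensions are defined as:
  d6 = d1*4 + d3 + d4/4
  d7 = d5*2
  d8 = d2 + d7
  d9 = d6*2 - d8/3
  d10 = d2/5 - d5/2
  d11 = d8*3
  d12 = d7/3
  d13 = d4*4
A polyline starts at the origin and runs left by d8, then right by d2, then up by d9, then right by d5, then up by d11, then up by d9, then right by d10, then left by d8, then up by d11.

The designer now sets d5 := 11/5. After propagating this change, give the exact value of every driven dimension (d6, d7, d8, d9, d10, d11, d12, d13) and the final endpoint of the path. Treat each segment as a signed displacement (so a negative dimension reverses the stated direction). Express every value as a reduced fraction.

d6 = 143/4
d7 = 22/5
d8 = 47/5
d9 = 2051/30
d10 = -1/10
d11 = 141/5
d12 = 22/15
d13 = 60
endpoint = (-117/10, 2897/15)

Apply edit: d5 := 11/5
  d6 = d1*4 + d3 + d4/4 = 143/4
  d7 = d5*2 = 22/5
  d8 = d2 + d7 = 47/5
  d9 = d6*2 - d8/3 = 2051/30
  d10 = d2/5 - d5/2 = -1/10
  d11 = d8*3 = 141/5
  d12 = d7/3 = 22/15
  d13 = d4*4 = 60
Walk from origin (0, 0):
  seg 1: left by d8 = 47/5 → (-47/5, 0)
  seg 2: right by d2 = 5 → (-22/5, 0)
  seg 3: up by d9 = 2051/30 → (-22/5, 2051/30)
  seg 4: right by d5 = 11/5 → (-11/5, 2051/30)
  seg 5: up by d11 = 141/5 → (-11/5, 2897/30)
  seg 6: up by d9 = 2051/30 → (-11/5, 2474/15)
  seg 7: right by d10 = -1/10 → (-23/10, 2474/15)
  seg 8: left by d8 = 47/5 → (-117/10, 2474/15)
  seg 9: up by d11 = 141/5 → (-117/10, 2897/15)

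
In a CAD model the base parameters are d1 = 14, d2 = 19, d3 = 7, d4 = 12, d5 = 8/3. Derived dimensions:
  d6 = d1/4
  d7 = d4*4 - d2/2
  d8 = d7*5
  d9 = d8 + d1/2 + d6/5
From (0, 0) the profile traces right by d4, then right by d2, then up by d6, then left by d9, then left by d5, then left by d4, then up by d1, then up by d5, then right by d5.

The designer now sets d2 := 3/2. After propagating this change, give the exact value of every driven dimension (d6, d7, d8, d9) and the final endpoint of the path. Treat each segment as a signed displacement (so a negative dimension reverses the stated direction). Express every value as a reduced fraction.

d6 = 7/2
d7 = 189/4
d8 = 945/4
d9 = 4879/20
endpoint = (-4849/20, 121/6)

Apply edit: d2 := 3/2
  d6 = d1/4 = 7/2
  d7 = d4*4 - d2/2 = 189/4
  d8 = d7*5 = 945/4
  d9 = d8 + d1/2 + d6/5 = 4879/20
Walk from origin (0, 0):
  seg 1: right by d4 = 12 → (12, 0)
  seg 2: right by d2 = 3/2 → (27/2, 0)
  seg 3: up by d6 = 7/2 → (27/2, 7/2)
  seg 4: left by d9 = 4879/20 → (-4609/20, 7/2)
  seg 5: left by d5 = 8/3 → (-13987/60, 7/2)
  seg 6: left by d4 = 12 → (-14707/60, 7/2)
  seg 7: up by d1 = 14 → (-14707/60, 35/2)
  seg 8: up by d5 = 8/3 → (-14707/60, 121/6)
  seg 9: right by d5 = 8/3 → (-4849/20, 121/6)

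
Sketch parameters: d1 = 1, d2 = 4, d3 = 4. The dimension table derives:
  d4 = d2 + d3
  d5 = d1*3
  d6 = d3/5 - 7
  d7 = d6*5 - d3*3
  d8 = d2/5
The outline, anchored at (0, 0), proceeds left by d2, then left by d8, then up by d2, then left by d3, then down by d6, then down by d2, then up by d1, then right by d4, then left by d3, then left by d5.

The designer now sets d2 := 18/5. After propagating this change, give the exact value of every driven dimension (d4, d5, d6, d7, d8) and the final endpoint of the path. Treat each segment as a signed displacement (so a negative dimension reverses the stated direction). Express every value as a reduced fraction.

Apply edit: d2 := 18/5
  d4 = d2 + d3 = 38/5
  d5 = d1*3 = 3
  d6 = d3/5 - 7 = -31/5
  d7 = d6*5 - d3*3 = -43
  d8 = d2/5 = 18/25
Walk from origin (0, 0):
  seg 1: left by d2 = 18/5 → (-18/5, 0)
  seg 2: left by d8 = 18/25 → (-108/25, 0)
  seg 3: up by d2 = 18/5 → (-108/25, 18/5)
  seg 4: left by d3 = 4 → (-208/25, 18/5)
  seg 5: down by d6 = -31/5 → (-208/25, 49/5)
  seg 6: down by d2 = 18/5 → (-208/25, 31/5)
  seg 7: up by d1 = 1 → (-208/25, 36/5)
  seg 8: right by d4 = 38/5 → (-18/25, 36/5)
  seg 9: left by d3 = 4 → (-118/25, 36/5)
  seg 10: left by d5 = 3 → (-193/25, 36/5)

d4 = 38/5
d5 = 3
d6 = -31/5
d7 = -43
d8 = 18/25
endpoint = (-193/25, 36/5)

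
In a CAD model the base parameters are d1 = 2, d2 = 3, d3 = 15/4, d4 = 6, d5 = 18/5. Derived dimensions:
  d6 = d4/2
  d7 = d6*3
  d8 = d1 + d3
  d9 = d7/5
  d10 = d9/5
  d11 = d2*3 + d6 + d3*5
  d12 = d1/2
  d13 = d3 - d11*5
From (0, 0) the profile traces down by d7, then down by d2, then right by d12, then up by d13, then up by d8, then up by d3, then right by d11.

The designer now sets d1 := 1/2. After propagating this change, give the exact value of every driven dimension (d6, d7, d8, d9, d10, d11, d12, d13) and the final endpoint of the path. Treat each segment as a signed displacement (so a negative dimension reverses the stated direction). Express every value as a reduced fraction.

Apply edit: d1 := 1/2
  d6 = d4/2 = 3
  d7 = d6*3 = 9
  d8 = d1 + d3 = 17/4
  d9 = d7/5 = 9/5
  d10 = d9/5 = 9/25
  d11 = d2*3 + d6 + d3*5 = 123/4
  d12 = d1/2 = 1/4
  d13 = d3 - d11*5 = -150
Walk from origin (0, 0):
  seg 1: down by d7 = 9 → (0, -9)
  seg 2: down by d2 = 3 → (0, -12)
  seg 3: right by d12 = 1/4 → (1/4, -12)
  seg 4: up by d13 = -150 → (1/4, -162)
  seg 5: up by d8 = 17/4 → (1/4, -631/4)
  seg 6: up by d3 = 15/4 → (1/4, -154)
  seg 7: right by d11 = 123/4 → (31, -154)

d6 = 3
d7 = 9
d8 = 17/4
d9 = 9/5
d10 = 9/25
d11 = 123/4
d12 = 1/4
d13 = -150
endpoint = (31, -154)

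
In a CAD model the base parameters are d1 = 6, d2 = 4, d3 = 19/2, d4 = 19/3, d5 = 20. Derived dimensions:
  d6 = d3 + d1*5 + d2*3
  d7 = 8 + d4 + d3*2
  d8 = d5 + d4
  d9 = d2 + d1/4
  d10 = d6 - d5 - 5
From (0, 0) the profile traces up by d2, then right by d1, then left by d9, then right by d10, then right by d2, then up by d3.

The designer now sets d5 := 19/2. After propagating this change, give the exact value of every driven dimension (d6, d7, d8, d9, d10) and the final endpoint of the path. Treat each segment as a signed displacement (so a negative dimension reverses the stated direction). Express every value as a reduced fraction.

Apply edit: d5 := 19/2
  d6 = d3 + d1*5 + d2*3 = 103/2
  d7 = 8 + d4 + d3*2 = 100/3
  d8 = d5 + d4 = 95/6
  d9 = d2 + d1/4 = 11/2
  d10 = d6 - d5 - 5 = 37
Walk from origin (0, 0):
  seg 1: up by d2 = 4 → (0, 4)
  seg 2: right by d1 = 6 → (6, 4)
  seg 3: left by d9 = 11/2 → (1/2, 4)
  seg 4: right by d10 = 37 → (75/2, 4)
  seg 5: right by d2 = 4 → (83/2, 4)
  seg 6: up by d3 = 19/2 → (83/2, 27/2)

d6 = 103/2
d7 = 100/3
d8 = 95/6
d9 = 11/2
d10 = 37
endpoint = (83/2, 27/2)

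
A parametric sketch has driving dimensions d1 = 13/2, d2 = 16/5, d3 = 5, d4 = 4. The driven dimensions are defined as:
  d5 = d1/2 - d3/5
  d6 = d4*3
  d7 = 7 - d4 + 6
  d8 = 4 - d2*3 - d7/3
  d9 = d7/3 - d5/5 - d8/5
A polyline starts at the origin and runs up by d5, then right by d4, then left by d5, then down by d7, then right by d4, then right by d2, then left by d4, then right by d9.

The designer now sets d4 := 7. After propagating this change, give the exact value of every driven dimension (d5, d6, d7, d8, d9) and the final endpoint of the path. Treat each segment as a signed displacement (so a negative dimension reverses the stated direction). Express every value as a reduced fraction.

d5 = 9/4
d6 = 21
d7 = 6
d8 = -38/5
d9 = 307/100
endpoint = (551/50, -15/4)

Apply edit: d4 := 7
  d5 = d1/2 - d3/5 = 9/4
  d6 = d4*3 = 21
  d7 = 7 - d4 + 6 = 6
  d8 = 4 - d2*3 - d7/3 = -38/5
  d9 = d7/3 - d5/5 - d8/5 = 307/100
Walk from origin (0, 0):
  seg 1: up by d5 = 9/4 → (0, 9/4)
  seg 2: right by d4 = 7 → (7, 9/4)
  seg 3: left by d5 = 9/4 → (19/4, 9/4)
  seg 4: down by d7 = 6 → (19/4, -15/4)
  seg 5: right by d4 = 7 → (47/4, -15/4)
  seg 6: right by d2 = 16/5 → (299/20, -15/4)
  seg 7: left by d4 = 7 → (159/20, -15/4)
  seg 8: right by d9 = 307/100 → (551/50, -15/4)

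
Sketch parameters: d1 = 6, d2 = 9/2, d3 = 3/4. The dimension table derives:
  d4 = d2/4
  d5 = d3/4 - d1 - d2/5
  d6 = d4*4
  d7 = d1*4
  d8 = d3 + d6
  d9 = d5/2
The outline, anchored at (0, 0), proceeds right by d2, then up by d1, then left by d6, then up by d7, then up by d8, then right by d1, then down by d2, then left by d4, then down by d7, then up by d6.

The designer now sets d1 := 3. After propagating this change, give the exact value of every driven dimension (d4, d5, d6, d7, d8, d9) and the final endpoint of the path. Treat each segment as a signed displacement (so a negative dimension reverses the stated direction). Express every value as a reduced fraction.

Apply edit: d1 := 3
  d4 = d2/4 = 9/8
  d5 = d3/4 - d1 - d2/5 = -297/80
  d6 = d4*4 = 9/2
  d7 = d1*4 = 12
  d8 = d3 + d6 = 21/4
  d9 = d5/2 = -297/160
Walk from origin (0, 0):
  seg 1: right by d2 = 9/2 → (9/2, 0)
  seg 2: up by d1 = 3 → (9/2, 3)
  seg 3: left by d6 = 9/2 → (0, 3)
  seg 4: up by d7 = 12 → (0, 15)
  seg 5: up by d8 = 21/4 → (0, 81/4)
  seg 6: right by d1 = 3 → (3, 81/4)
  seg 7: down by d2 = 9/2 → (3, 63/4)
  seg 8: left by d4 = 9/8 → (15/8, 63/4)
  seg 9: down by d7 = 12 → (15/8, 15/4)
  seg 10: up by d6 = 9/2 → (15/8, 33/4)

d4 = 9/8
d5 = -297/80
d6 = 9/2
d7 = 12
d8 = 21/4
d9 = -297/160
endpoint = (15/8, 33/4)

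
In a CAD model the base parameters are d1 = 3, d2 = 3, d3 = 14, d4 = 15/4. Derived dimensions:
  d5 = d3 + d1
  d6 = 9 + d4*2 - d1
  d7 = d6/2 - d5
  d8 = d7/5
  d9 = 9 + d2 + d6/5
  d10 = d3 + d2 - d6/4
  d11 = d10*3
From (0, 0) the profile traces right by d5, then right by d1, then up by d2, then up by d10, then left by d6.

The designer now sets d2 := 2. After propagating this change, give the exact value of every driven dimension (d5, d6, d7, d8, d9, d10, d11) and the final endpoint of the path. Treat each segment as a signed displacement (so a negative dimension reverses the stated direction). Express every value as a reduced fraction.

Apply edit: d2 := 2
  d5 = d3 + d1 = 17
  d6 = 9 + d4*2 - d1 = 27/2
  d7 = d6/2 - d5 = -41/4
  d8 = d7/5 = -41/20
  d9 = 9 + d2 + d6/5 = 137/10
  d10 = d3 + d2 - d6/4 = 101/8
  d11 = d10*3 = 303/8
Walk from origin (0, 0):
  seg 1: right by d5 = 17 → (17, 0)
  seg 2: right by d1 = 3 → (20, 0)
  seg 3: up by d2 = 2 → (20, 2)
  seg 4: up by d10 = 101/8 → (20, 117/8)
  seg 5: left by d6 = 27/2 → (13/2, 117/8)

d5 = 17
d6 = 27/2
d7 = -41/4
d8 = -41/20
d9 = 137/10
d10 = 101/8
d11 = 303/8
endpoint = (13/2, 117/8)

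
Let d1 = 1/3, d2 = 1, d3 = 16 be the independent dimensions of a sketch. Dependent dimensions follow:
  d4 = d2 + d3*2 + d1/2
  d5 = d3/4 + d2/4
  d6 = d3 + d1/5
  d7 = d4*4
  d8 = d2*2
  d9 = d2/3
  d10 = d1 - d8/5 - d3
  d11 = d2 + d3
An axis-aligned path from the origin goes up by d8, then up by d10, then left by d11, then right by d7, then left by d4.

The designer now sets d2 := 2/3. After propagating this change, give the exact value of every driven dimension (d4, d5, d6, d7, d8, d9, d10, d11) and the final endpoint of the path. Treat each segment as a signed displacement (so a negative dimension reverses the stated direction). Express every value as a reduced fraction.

Apply edit: d2 := 2/3
  d4 = d2 + d3*2 + d1/2 = 197/6
  d5 = d3/4 + d2/4 = 25/6
  d6 = d3 + d1/5 = 241/15
  d7 = d4*4 = 394/3
  d8 = d2*2 = 4/3
  d9 = d2/3 = 2/9
  d10 = d1 - d8/5 - d3 = -239/15
  d11 = d2 + d3 = 50/3
Walk from origin (0, 0):
  seg 1: up by d8 = 4/3 → (0, 4/3)
  seg 2: up by d10 = -239/15 → (0, -73/5)
  seg 3: left by d11 = 50/3 → (-50/3, -73/5)
  seg 4: right by d7 = 394/3 → (344/3, -73/5)
  seg 5: left by d4 = 197/6 → (491/6, -73/5)

d4 = 197/6
d5 = 25/6
d6 = 241/15
d7 = 394/3
d8 = 4/3
d9 = 2/9
d10 = -239/15
d11 = 50/3
endpoint = (491/6, -73/5)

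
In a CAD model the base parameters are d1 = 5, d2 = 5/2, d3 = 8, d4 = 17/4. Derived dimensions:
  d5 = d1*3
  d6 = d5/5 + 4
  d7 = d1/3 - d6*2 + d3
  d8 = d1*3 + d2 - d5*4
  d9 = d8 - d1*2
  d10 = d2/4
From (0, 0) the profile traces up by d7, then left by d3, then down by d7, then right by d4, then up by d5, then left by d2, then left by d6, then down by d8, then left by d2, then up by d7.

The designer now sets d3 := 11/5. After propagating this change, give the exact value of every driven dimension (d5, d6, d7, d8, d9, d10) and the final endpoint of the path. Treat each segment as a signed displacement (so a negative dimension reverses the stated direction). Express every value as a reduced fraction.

Apply edit: d3 := 11/5
  d5 = d1*3 = 15
  d6 = d5/5 + 4 = 7
  d7 = d1/3 - d6*2 + d3 = -152/15
  d8 = d1*3 + d2 - d5*4 = -85/2
  d9 = d8 - d1*2 = -105/2
  d10 = d2/4 = 5/8
Walk from origin (0, 0):
  seg 1: up by d7 = -152/15 → (0, -152/15)
  seg 2: left by d3 = 11/5 → (-11/5, -152/15)
  seg 3: down by d7 = -152/15 → (-11/5, 0)
  seg 4: right by d4 = 17/4 → (41/20, 0)
  seg 5: up by d5 = 15 → (41/20, 15)
  seg 6: left by d2 = 5/2 → (-9/20, 15)
  seg 7: left by d6 = 7 → (-149/20, 15)
  seg 8: down by d8 = -85/2 → (-149/20, 115/2)
  seg 9: left by d2 = 5/2 → (-199/20, 115/2)
  seg 10: up by d7 = -152/15 → (-199/20, 1421/30)

d5 = 15
d6 = 7
d7 = -152/15
d8 = -85/2
d9 = -105/2
d10 = 5/8
endpoint = (-199/20, 1421/30)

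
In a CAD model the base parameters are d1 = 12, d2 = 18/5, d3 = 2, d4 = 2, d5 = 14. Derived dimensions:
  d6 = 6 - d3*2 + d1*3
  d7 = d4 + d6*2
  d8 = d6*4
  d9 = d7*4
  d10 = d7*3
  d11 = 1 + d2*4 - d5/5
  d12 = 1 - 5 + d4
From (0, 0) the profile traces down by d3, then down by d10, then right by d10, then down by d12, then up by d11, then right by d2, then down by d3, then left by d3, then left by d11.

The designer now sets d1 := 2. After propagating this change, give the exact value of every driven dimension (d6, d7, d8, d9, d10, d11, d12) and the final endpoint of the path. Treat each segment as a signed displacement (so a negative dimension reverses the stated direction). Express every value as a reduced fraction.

d6 = 8
d7 = 18
d8 = 32
d9 = 72
d10 = 54
d11 = 63/5
d12 = -2
endpoint = (43, -217/5)

Apply edit: d1 := 2
  d6 = 6 - d3*2 + d1*3 = 8
  d7 = d4 + d6*2 = 18
  d8 = d6*4 = 32
  d9 = d7*4 = 72
  d10 = d7*3 = 54
  d11 = 1 + d2*4 - d5/5 = 63/5
  d12 = 1 - 5 + d4 = -2
Walk from origin (0, 0):
  seg 1: down by d3 = 2 → (0, -2)
  seg 2: down by d10 = 54 → (0, -56)
  seg 3: right by d10 = 54 → (54, -56)
  seg 4: down by d12 = -2 → (54, -54)
  seg 5: up by d11 = 63/5 → (54, -207/5)
  seg 6: right by d2 = 18/5 → (288/5, -207/5)
  seg 7: down by d3 = 2 → (288/5, -217/5)
  seg 8: left by d3 = 2 → (278/5, -217/5)
  seg 9: left by d11 = 63/5 → (43, -217/5)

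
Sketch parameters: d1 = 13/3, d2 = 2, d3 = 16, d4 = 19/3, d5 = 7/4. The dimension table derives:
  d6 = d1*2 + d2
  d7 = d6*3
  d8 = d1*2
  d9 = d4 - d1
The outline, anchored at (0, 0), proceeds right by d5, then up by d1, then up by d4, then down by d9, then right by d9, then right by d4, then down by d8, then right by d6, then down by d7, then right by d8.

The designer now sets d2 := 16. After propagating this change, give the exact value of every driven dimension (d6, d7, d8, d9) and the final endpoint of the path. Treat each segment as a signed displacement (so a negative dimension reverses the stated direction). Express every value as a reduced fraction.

d6 = 74/3
d7 = 74
d8 = 26/3
d9 = 2
endpoint = (521/12, -74)

Apply edit: d2 := 16
  d6 = d1*2 + d2 = 74/3
  d7 = d6*3 = 74
  d8 = d1*2 = 26/3
  d9 = d4 - d1 = 2
Walk from origin (0, 0):
  seg 1: right by d5 = 7/4 → (7/4, 0)
  seg 2: up by d1 = 13/3 → (7/4, 13/3)
  seg 3: up by d4 = 19/3 → (7/4, 32/3)
  seg 4: down by d9 = 2 → (7/4, 26/3)
  seg 5: right by d9 = 2 → (15/4, 26/3)
  seg 6: right by d4 = 19/3 → (121/12, 26/3)
  seg 7: down by d8 = 26/3 → (121/12, 0)
  seg 8: right by d6 = 74/3 → (139/4, 0)
  seg 9: down by d7 = 74 → (139/4, -74)
  seg 10: right by d8 = 26/3 → (521/12, -74)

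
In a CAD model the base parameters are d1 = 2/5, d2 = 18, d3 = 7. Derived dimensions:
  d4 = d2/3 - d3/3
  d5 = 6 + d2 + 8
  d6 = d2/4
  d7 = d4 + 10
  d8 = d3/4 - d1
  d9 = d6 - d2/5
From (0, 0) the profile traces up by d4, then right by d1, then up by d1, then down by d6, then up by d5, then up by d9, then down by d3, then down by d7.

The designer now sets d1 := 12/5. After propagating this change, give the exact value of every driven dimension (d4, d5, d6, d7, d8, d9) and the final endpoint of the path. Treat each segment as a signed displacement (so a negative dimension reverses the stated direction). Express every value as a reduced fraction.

Apply edit: d1 := 12/5
  d4 = d2/3 - d3/3 = 11/3
  d5 = 6 + d2 + 8 = 32
  d6 = d2/4 = 9/2
  d7 = d4 + 10 = 41/3
  d8 = d3/4 - d1 = -13/20
  d9 = d6 - d2/5 = 9/10
Walk from origin (0, 0):
  seg 1: up by d4 = 11/3 → (0, 11/3)
  seg 2: right by d1 = 12/5 → (12/5, 11/3)
  seg 3: up by d1 = 12/5 → (12/5, 91/15)
  seg 4: down by d6 = 9/2 → (12/5, 47/30)
  seg 5: up by d5 = 32 → (12/5, 1007/30)
  seg 6: up by d9 = 9/10 → (12/5, 517/15)
  seg 7: down by d3 = 7 → (12/5, 412/15)
  seg 8: down by d7 = 41/3 → (12/5, 69/5)

d4 = 11/3
d5 = 32
d6 = 9/2
d7 = 41/3
d8 = -13/20
d9 = 9/10
endpoint = (12/5, 69/5)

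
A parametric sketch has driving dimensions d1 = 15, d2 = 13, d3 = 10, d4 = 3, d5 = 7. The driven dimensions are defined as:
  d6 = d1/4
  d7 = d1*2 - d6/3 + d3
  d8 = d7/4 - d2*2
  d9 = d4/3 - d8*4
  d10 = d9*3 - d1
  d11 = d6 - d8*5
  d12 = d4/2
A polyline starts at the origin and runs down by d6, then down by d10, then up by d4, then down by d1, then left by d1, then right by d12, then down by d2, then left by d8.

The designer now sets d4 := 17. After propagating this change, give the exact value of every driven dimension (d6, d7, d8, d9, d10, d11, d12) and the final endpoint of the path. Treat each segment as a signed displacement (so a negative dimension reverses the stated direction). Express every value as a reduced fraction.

d6 = 15/4
d7 = 155/4
d8 = -261/16
d9 = 851/12
d10 = 791/4
d11 = 1365/16
d12 = 17/2
endpoint = (157/16, -425/2)

Apply edit: d4 := 17
  d6 = d1/4 = 15/4
  d7 = d1*2 - d6/3 + d3 = 155/4
  d8 = d7/4 - d2*2 = -261/16
  d9 = d4/3 - d8*4 = 851/12
  d10 = d9*3 - d1 = 791/4
  d11 = d6 - d8*5 = 1365/16
  d12 = d4/2 = 17/2
Walk from origin (0, 0):
  seg 1: down by d6 = 15/4 → (0, -15/4)
  seg 2: down by d10 = 791/4 → (0, -403/2)
  seg 3: up by d4 = 17 → (0, -369/2)
  seg 4: down by d1 = 15 → (0, -399/2)
  seg 5: left by d1 = 15 → (-15, -399/2)
  seg 6: right by d12 = 17/2 → (-13/2, -399/2)
  seg 7: down by d2 = 13 → (-13/2, -425/2)
  seg 8: left by d8 = -261/16 → (157/16, -425/2)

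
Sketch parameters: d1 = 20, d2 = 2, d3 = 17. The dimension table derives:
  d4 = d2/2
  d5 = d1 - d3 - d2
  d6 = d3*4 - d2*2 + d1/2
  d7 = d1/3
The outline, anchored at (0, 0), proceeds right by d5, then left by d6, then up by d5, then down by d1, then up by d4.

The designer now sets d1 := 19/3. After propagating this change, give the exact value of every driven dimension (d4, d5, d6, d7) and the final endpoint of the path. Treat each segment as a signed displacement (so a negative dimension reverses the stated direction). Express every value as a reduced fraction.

d4 = 1
d5 = -38/3
d6 = 403/6
d7 = 19/9
endpoint = (-479/6, -18)

Apply edit: d1 := 19/3
  d4 = d2/2 = 1
  d5 = d1 - d3 - d2 = -38/3
  d6 = d3*4 - d2*2 + d1/2 = 403/6
  d7 = d1/3 = 19/9
Walk from origin (0, 0):
  seg 1: right by d5 = -38/3 → (-38/3, 0)
  seg 2: left by d6 = 403/6 → (-479/6, 0)
  seg 3: up by d5 = -38/3 → (-479/6, -38/3)
  seg 4: down by d1 = 19/3 → (-479/6, -19)
  seg 5: up by d4 = 1 → (-479/6, -18)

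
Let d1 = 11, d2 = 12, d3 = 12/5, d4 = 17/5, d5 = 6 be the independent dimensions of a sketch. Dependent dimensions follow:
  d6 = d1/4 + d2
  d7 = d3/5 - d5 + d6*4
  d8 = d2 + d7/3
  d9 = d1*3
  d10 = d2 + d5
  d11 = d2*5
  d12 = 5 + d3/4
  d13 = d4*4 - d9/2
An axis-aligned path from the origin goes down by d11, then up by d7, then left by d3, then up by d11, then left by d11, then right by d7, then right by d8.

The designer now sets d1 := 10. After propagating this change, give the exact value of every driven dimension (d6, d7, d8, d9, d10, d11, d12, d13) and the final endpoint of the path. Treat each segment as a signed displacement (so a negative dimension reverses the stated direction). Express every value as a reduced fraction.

Apply edit: d1 := 10
  d6 = d1/4 + d2 = 29/2
  d7 = d3/5 - d5 + d6*4 = 1312/25
  d8 = d2 + d7/3 = 2212/75
  d9 = d1*3 = 30
  d10 = d2 + d5 = 18
  d11 = d2*5 = 60
  d12 = 5 + d3/4 = 28/5
  d13 = d4*4 - d9/2 = -7/5
Walk from origin (0, 0):
  seg 1: down by d11 = 60 → (0, -60)
  seg 2: up by d7 = 1312/25 → (0, -188/25)
  seg 3: left by d3 = 12/5 → (-12/5, -188/25)
  seg 4: up by d11 = 60 → (-12/5, 1312/25)
  seg 5: left by d11 = 60 → (-312/5, 1312/25)
  seg 6: right by d7 = 1312/25 → (-248/25, 1312/25)
  seg 7: right by d8 = 2212/75 → (1468/75, 1312/25)

d6 = 29/2
d7 = 1312/25
d8 = 2212/75
d9 = 30
d10 = 18
d11 = 60
d12 = 28/5
d13 = -7/5
endpoint = (1468/75, 1312/25)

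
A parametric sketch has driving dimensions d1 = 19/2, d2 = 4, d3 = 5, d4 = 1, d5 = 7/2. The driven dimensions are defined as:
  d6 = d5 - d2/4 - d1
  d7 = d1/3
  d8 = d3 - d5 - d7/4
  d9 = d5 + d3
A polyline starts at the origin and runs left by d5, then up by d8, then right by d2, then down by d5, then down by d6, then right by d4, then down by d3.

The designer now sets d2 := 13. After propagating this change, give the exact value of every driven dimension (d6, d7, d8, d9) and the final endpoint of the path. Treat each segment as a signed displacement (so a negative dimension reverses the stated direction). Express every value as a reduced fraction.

Apply edit: d2 := 13
  d6 = d5 - d2/4 - d1 = -37/4
  d7 = d1/3 = 19/6
  d8 = d3 - d5 - d7/4 = 17/24
  d9 = d5 + d3 = 17/2
Walk from origin (0, 0):
  seg 1: left by d5 = 7/2 → (-7/2, 0)
  seg 2: up by d8 = 17/24 → (-7/2, 17/24)
  seg 3: right by d2 = 13 → (19/2, 17/24)
  seg 4: down by d5 = 7/2 → (19/2, -67/24)
  seg 5: down by d6 = -37/4 → (19/2, 155/24)
  seg 6: right by d4 = 1 → (21/2, 155/24)
  seg 7: down by d3 = 5 → (21/2, 35/24)

d6 = -37/4
d7 = 19/6
d8 = 17/24
d9 = 17/2
endpoint = (21/2, 35/24)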